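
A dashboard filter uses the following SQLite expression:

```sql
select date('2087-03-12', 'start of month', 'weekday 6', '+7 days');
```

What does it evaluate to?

`start of month` rewinds 2087-03-12 to 2087-03-01.
`weekday 6` advances to the next Saturday; 2087-03-01 is already a Saturday, so it stays at 2087-03-01.
Advancing 7 more days within March lands on 2087-03-08.

2087-03-08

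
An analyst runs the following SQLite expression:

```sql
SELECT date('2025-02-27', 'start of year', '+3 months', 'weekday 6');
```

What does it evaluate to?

2025-04-05

`start of year` rewinds 2025-02-27 to 2025-01-01.
Adding +3 months to 2025-01-01 gives 2025-04-01.
`weekday 6` advances to the next Saturday; 2025-04-01 is a Tuesday, so it moves forward to 2025-04-05.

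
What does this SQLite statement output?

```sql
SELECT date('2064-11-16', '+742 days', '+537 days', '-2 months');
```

2068-03-18

Applying '+742 days' to 2064-11-16: counting 742 days forward gives 2066-11-28.
Applying '+537 days' to 2066-11-28: counting 537 days forward gives 2068-05-18.
Adding -2 months to 2068-05-18 gives 2068-03-18.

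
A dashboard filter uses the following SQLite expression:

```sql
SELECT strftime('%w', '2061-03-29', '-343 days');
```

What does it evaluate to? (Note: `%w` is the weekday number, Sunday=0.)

2

First apply '-343 days': 2061-03-29 → 2060-04-20.
2060-04-20 is a Tuesday; with Sunday=0 that is 2.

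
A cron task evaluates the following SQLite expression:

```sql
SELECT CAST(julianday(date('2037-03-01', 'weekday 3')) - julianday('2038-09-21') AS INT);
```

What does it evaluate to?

`weekday 3` advances to the next Wednesday; 2037-03-01 is a Sunday, so it moves forward to 2037-03-04.
27 days remain in March 2037 after the 4th (31 − 4).
Full months from April 2037 through August 2038 contribute their day counts.
Then 21 days into September 2038.
Total: 27 + 30 + 31 + 30 + 31 + 31 + 30 + 31 + 30 + 31 + 31 + 28 + 31 + 30 + 31 + 30 + 31 + 31 + 21 = 566.
The subtraction is earlier − later, so the result is −566 → -566.

-566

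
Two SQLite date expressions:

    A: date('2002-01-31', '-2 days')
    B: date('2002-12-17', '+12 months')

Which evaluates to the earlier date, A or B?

A

A = 2002-01-29.
B = 2003-12-17.
A is earlier.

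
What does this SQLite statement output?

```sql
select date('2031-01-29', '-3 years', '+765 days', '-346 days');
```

Adding -3 years to 2031-01-29 gives 2028-01-29.
Applying '+765 days' to 2028-01-29: counting 765 days forward gives 2030-03-04.
Applying '-346 days' to 2030-03-04: counting 346 days back gives 2029-03-23.

2029-03-23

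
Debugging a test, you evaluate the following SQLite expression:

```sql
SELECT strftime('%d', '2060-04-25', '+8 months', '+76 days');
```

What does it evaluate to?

First apply '+8 months', '+76 days': 2060-04-25 → 2061-03-11.
`%d` extracts the 2-digit day of month: 11.

11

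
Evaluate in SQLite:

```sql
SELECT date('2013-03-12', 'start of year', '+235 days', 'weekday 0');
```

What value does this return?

2013-08-25

`start of year` rewinds 2013-03-12 to 2013-01-01.
Applying '+235 days' to 2013-01-01: counting 235 days forward gives 2013-08-24.
`weekday 0` advances to the next Sunday; 2013-08-24 is a Saturday, so it moves forward to 2013-08-25.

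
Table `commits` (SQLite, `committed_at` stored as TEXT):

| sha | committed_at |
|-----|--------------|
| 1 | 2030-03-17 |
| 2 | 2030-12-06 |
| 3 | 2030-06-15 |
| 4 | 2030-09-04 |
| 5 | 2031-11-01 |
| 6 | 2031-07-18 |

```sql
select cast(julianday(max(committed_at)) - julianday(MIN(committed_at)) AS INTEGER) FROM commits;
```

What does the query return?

MIN = 2030-03-17, MAX = 2031-11-01.
14 days remain in March 2030 after the 17th (31 − 17).
Full months from April 2030 through October 2031 contribute their day counts.
Then 1 day into November 2031.
Total: 14 + 30 + 31 + 30 + 31 + 31 + 30 + 31 + 30 + 31 + 31 + 28 + 31 + 30 + 31 + 30 + 31 + 31 + 30 + 31 + 1 = 594.

594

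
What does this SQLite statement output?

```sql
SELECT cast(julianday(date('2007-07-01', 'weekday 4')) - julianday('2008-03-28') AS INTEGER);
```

`weekday 4` advances to the next Thursday; 2007-07-01 is a Sunday, so it moves forward to 2007-07-05.
26 days remain in July 2007 after the 5th (31 − 5).
Full months from August 2007 through February 2008 contribute their day counts.
Then 28 days into March 2008.
Total: 26 + 31 + 30 + 31 + 30 + 31 + 31 + 29 + 28 = 267.
The subtraction is earlier − later, so the result is −267 → -267.

-267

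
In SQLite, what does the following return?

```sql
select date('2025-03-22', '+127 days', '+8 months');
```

Applying '+127 days' to 2025-03-22: counting 127 days forward gives 2025-07-27.
Adding +8 months to 2025-07-27 gives 2026-03-27.

2026-03-27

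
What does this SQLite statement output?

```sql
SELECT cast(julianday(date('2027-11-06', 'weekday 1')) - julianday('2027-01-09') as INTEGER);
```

`weekday 1` advances to the next Monday; 2027-11-06 is a Saturday, so it moves forward to 2027-11-08.
22 days remain in January 2027 after the 9th (31 − 9).
Full months from February 2027 through October 2027 contribute their day counts.
Then 8 days into November 2027.
Total: 22 + 28 + 31 + 30 + 31 + 30 + 31 + 31 + 30 + 31 + 8 = 303.

303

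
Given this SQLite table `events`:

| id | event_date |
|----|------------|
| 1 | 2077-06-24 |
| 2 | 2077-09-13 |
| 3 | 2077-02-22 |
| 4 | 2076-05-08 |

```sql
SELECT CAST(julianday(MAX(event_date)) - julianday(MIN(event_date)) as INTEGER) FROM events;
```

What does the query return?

493

MIN = 2076-05-08, MAX = 2077-09-13.
23 days remain in May 2076 after the 8th (31 − 8).
Full months from June 2076 through August 2077 contribute their day counts.
Then 13 days into September 2077.
Total: 23 + 30 + 31 + 31 + 30 + 31 + 30 + 31 + 31 + 28 + 31 + 30 + 31 + 30 + 31 + 31 + 13 = 493.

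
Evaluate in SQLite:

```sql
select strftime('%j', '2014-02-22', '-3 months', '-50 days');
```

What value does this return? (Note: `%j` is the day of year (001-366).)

First apply '-3 months', '-50 days': 2014-02-22 → 2013-10-03.
Day-of-year for 2013-10-03: days since 2013-01-01 inclusive = 276, zero-padded to 276.

276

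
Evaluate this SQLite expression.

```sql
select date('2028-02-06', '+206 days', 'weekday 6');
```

Applying '+206 days' to 2028-02-06: counting 206 days forward gives 2028-08-30.
`weekday 6` advances to the next Saturday; 2028-08-30 is a Wednesday, so it moves forward to 2028-09-02.

2028-09-02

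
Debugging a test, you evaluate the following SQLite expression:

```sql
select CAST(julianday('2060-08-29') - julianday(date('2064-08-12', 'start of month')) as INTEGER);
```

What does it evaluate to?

-1433

`start of month` rewinds 2064-08-12 to 2064-08-01.
2 days remain in August 2060 after the 29th (31 − 29).
Full months from September 2060 through July 2064 contribute their day counts.
Then 1 day into August 2064.
Total: 2 + 30 + 31 + 30 + 31 + 31 + 28 + 31 + 30 + 31 + 30 + 31 + 31 + 30 + 31 + 30 + 31 + 31 + 28 + 31 + 30 + 31 + 30 + 31 + 31 + 30 + 31 + 30 + 31 + 31 + 28 + 31 + 30 + 31 + 30 + 31 + 31 + 30 + 31 + 30 + 31 + 31 + 29 + 31 + 30 + 31 + 30 + 31 + 1 = 1433.
The subtraction is earlier − later, so the result is −1433 → -1433.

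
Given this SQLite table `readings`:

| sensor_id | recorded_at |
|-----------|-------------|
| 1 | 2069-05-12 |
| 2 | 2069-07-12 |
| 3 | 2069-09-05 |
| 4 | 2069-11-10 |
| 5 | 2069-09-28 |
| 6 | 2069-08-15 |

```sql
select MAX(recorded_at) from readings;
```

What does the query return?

MAX over {2069-05-12, 2069-07-12, 2069-08-15, 2069-09-05, 2069-09-28, 2069-11-10}.

2069-11-10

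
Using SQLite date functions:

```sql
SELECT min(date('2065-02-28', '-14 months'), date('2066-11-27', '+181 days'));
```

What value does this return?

date('2065-02-28', '-14 months') → 2063-12-28.
date('2066-11-27', '+181 days') → 2067-05-27.
Earlier of the two is 2063-12-28.

2063-12-28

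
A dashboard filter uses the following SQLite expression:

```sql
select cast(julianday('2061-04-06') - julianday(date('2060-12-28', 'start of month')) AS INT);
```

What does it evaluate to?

126

`start of month` rewinds 2060-12-28 to 2060-12-01.
30 days remain in December 2060 after the 1st (31 − 1).
January 2061: 31 days.
February 2061: 28 days.
March 2061: 31 days.
Then 6 days into April 2061.
Total: 30 + 31 + 28 + 31 + 6 = 126.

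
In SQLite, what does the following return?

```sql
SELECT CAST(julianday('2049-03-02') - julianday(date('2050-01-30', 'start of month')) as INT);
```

`start of month` rewinds 2050-01-30 to 2050-01-01.
29 days remain in March 2049 after the 2nd (31 − 2).
Full months from April 2049 through December 2049 contribute their day counts.
Then 1 day into January 2050.
Total: 29 + 30 + 31 + 30 + 31 + 31 + 30 + 31 + 30 + 31 + 1 = 305.
The subtraction is earlier − later, so the result is −305 → -305.

-305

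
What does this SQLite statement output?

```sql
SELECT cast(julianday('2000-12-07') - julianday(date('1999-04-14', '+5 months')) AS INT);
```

Adding +5 months to 1999-04-14 gives 1999-09-14.
16 days remain in September 1999 after the 14th (30 − 14).
Full months from October 1999 through November 2000 contribute their day counts.
Then 7 days into December 2000.
Total: 16 + 31 + 30 + 31 + 31 + 29 + 31 + 30 + 31 + 30 + 31 + 31 + 30 + 31 + 30 + 7 = 450.

450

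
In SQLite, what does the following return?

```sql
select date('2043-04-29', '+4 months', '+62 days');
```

Adding +4 months to 2043-04-29 gives 2043-08-29.
Applying '+62 days' to 2043-08-29: counting 62 days forward gives 2043-10-30.

2043-10-30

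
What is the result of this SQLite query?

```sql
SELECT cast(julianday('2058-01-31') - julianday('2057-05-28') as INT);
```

3 days remain in May 2057 after the 28th (31 − 28).
Full months from June 2057 through December 2057 contribute their day counts.
Then 31 days into January 2058.
Total: 3 + 30 + 31 + 31 + 30 + 31 + 30 + 31 + 31 = 248.

248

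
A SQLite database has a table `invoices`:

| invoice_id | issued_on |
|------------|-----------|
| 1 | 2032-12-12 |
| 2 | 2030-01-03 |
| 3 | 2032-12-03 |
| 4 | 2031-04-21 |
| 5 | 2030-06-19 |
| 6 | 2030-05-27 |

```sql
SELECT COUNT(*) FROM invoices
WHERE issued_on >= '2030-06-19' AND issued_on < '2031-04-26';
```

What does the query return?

2

Rows in [2030-06-19, 2031-04-26): 2031-04-21, 2030-06-19 → 2 rows.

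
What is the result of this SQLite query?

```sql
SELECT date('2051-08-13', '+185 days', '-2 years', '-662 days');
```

Applying '+185 days' to 2051-08-13: counting 185 days forward gives 2052-02-14.
Adding -2 years to 2052-02-14 gives 2050-02-14.
Applying '-662 days' to 2050-02-14: counting 662 days back gives 2048-04-23.

2048-04-23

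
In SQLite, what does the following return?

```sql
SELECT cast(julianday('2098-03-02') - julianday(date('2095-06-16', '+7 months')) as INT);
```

Adding +7 months to 2095-06-16 gives 2096-01-16.
15 days remain in January 2096 after the 16th (31 − 16).
Full months from February 2096 through February 2098 contribute their day counts.
Then 2 days into March 2098.
Total: 15 + 29 + 31 + 30 + 31 + 30 + 31 + 31 + 30 + 31 + 30 + 31 + 31 + 28 + 31 + 30 + 31 + 30 + 31 + 31 + 30 + 31 + 30 + 31 + 31 + 28 + 2 = 776.

776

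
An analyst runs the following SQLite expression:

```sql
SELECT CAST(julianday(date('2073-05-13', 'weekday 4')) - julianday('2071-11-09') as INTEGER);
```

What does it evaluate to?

556

`weekday 4` advances to the next Thursday; 2073-05-13 is a Saturday, so it moves forward to 2073-05-18.
21 days remain in November 2071 after the 9th (30 − 9).
Full months from December 2071 through April 2073 contribute their day counts.
Then 18 days into May 2073.
Total: 21 + 31 + 31 + 29 + 31 + 30 + 31 + 30 + 31 + 31 + 30 + 31 + 30 + 31 + 31 + 28 + 31 + 30 + 18 = 556.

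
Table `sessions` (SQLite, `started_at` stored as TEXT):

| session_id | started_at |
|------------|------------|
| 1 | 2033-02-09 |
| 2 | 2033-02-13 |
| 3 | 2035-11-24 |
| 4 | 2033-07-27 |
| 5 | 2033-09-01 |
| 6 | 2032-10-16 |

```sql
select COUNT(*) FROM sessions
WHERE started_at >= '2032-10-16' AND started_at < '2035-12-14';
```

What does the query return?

Rows in [2032-10-16, 2035-12-14): 2033-02-09, 2033-02-13, 2035-11-24, 2033-07-27, 2033-09-01, 2032-10-16 → 6 rows.

6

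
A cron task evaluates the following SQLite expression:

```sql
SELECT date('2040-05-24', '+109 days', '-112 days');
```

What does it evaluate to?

2040-05-21

Applying '+109 days' to 2040-05-24: counting 109 days forward gives 2040-09-10.
Applying '-112 days' to 2040-09-10: counting 112 days back gives 2040-05-21.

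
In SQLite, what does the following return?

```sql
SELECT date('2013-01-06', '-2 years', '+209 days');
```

2011-08-03

Adding -2 years to 2013-01-06 gives 2011-01-06.
Applying '+209 days' to 2011-01-06: counting 209 days forward gives 2011-08-03.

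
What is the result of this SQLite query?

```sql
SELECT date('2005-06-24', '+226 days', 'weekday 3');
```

2006-02-08

Applying '+226 days' to 2005-06-24: counting 226 days forward gives 2006-02-05.
`weekday 3` advances to the next Wednesday; 2006-02-05 is a Sunday, so it moves forward to 2006-02-08.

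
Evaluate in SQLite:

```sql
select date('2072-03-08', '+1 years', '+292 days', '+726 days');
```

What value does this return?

2075-12-21

Adding +1 year to 2072-03-08 gives 2073-03-08.
Applying '+292 days' to 2073-03-08: counting 292 days forward gives 2073-12-25.
Applying '+726 days' to 2073-12-25: counting 726 days forward gives 2075-12-21.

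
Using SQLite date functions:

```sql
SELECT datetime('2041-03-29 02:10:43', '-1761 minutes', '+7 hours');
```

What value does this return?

1761 minutes = 29h 21m; -1761 minutes from 2041-03-29 02:10:43 is 2041-03-27 20:49:43 (crosses midnight).
+7 hours from 2041-03-27 20:49:43 is 2041-03-28 03:49:43 (crosses midnight).

2041-03-28 03:49:43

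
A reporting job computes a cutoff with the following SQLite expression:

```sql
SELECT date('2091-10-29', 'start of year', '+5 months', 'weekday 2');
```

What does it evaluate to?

`start of year` rewinds 2091-10-29 to 2091-01-01.
Adding +5 months to 2091-01-01 gives 2091-06-01.
`weekday 2` advances to the next Tuesday; 2091-06-01 is a Friday, so it moves forward to 2091-06-05.

2091-06-05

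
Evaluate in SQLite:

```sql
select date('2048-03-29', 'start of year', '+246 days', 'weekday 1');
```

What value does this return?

2048-09-07

`start of year` rewinds 2048-03-29 to 2048-01-01.
Applying '+246 days' to 2048-01-01: counting 246 days forward gives 2048-09-03.
`weekday 1` advances to the next Monday; 2048-09-03 is a Thursday, so it moves forward to 2048-09-07.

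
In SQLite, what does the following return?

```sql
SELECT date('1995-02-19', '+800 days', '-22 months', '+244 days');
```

Applying '+800 days' to 1995-02-19: counting 800 days forward gives 1997-04-29.
Adding -22 months to 1997-04-29 gives 1995-06-29.
Applying '+244 days' to 1995-06-29: counting 244 days forward gives 1996-02-28.

1996-02-28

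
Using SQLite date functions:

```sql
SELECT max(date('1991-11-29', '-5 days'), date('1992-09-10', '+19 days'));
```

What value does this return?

date('1991-11-29', '-5 days') → 1991-11-24.
date('1992-09-10', '+19 days') → 1992-09-29.
Later of the two is 1992-09-29.

1992-09-29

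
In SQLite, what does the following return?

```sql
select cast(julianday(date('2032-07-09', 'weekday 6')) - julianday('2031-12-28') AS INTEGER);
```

`weekday 6` advances to the next Saturday; 2032-07-09 is a Friday, so it moves forward to 2032-07-10.
3 days remain in December 2031 after the 28th (31 − 28).
Full months from January 2032 through June 2032 contribute their day counts.
Then 10 days into July 2032.
Total: 3 + 31 + 29 + 31 + 30 + 31 + 30 + 10 = 195.

195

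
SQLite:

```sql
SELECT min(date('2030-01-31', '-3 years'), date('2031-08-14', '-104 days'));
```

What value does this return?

2027-01-31

date('2030-01-31', '-3 years') → 2027-01-31.
date('2031-08-14', '-104 days') → 2031-05-02.
Earlier of the two is 2027-01-31.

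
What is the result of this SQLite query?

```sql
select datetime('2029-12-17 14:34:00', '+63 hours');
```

+63 hours from 2029-12-17 14:34:00 is 2029-12-20 05:34:00 (crosses midnight).

2029-12-20 05:34:00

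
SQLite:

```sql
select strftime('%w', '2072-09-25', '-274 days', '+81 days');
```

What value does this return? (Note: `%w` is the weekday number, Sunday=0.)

3

First apply '-274 days', '+81 days': 2072-09-25 → 2072-03-16.
2072-03-16 is a Wednesday; with Sunday=0 that is 3.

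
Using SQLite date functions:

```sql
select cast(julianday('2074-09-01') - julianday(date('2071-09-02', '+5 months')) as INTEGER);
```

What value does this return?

Adding +5 months to 2071-09-02 gives 2072-02-02.
27 days remain in February 2072 after the 2nd (29 − 2).
Full months from March 2072 through August 2074 contribute their day counts.
Then 1 day into September 2074.
Total: 27 + 31 + 30 + 31 + 30 + 31 + 31 + 30 + 31 + 30 + 31 + 31 + 28 + 31 + 30 + 31 + 30 + 31 + 31 + 30 + 31 + 30 + 31 + 31 + 28 + 31 + 30 + 31 + 30 + 31 + 31 + 1 = 942.

942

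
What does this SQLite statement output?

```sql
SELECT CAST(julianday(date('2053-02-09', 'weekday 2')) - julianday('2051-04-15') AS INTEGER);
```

668

`weekday 2` advances to the next Tuesday; 2053-02-09 is a Sunday, so it moves forward to 2053-02-11.
15 days remain in April 2051 after the 15th (30 − 15).
Full months from May 2051 through January 2053 contribute their day counts.
Then 11 days into February 2053.
Total: 15 + 31 + 30 + 31 + 31 + 30 + 31 + 30 + 31 + 31 + 29 + 31 + 30 + 31 + 30 + 31 + 31 + 30 + 31 + 30 + 31 + 31 + 11 = 668.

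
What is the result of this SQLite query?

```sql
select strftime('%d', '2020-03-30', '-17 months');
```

30

First apply '-17 months': 2020-03-30 → 2018-10-30.
`%d` extracts the 2-digit day of month: 30.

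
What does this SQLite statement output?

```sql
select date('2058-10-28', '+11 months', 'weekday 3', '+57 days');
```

Adding +11 months to 2058-10-28 gives 2059-09-28.
`weekday 3` advances to the next Wednesday; 2059-09-28 is a Sunday, so it moves forward to 2059-10-01.
Applying '+57 days' to 2059-10-01: counting 57 days forward gives 2059-11-27.

2059-11-27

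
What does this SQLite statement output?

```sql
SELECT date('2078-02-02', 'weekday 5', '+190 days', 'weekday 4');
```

`weekday 5` advances to the next Friday; 2078-02-02 is a Wednesday, so it moves forward to 2078-02-04.
Applying '+190 days' to 2078-02-04: counting 190 days forward gives 2078-08-13.
`weekday 4` advances to the next Thursday; 2078-08-13 is a Saturday, so it moves forward to 2078-08-18.

2078-08-18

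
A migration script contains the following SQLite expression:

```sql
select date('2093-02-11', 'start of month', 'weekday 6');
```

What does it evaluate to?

2093-02-07

`start of month` rewinds 2093-02-11 to 2093-02-01.
`weekday 6` advances to the next Saturday; 2093-02-01 is a Sunday, so it moves forward to 2093-02-07.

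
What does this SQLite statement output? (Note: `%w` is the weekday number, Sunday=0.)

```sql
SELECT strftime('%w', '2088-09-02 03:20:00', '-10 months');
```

0

First apply '-10 months': 2088-09-02 03:20:00 → 2087-11-02 03:20:00.
2087-11-02 is a Sunday; with Sunday=0 that is 0.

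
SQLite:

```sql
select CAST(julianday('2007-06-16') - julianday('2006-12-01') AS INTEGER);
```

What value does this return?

30 days remain in December 2006 after the 1st (31 − 1).
January 2007: 31 days.
February 2007: 28 days.
March 2007: 31 days.
April 2007: 30 days.
May 2007: 31 days.
Then 16 days into June 2007.
Total: 30 + 31 + 28 + 31 + 30 + 31 + 16 = 197.

197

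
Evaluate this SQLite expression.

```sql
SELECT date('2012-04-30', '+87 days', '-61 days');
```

Applying '+87 days' to 2012-04-30: counting 87 days forward gives 2012-07-26.
Applying '-61 days' to 2012-07-26: counting 61 days back gives 2012-05-26.

2012-05-26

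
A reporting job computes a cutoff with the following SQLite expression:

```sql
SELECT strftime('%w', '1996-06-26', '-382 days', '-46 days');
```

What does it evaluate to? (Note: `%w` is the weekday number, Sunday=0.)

2

First apply '-382 days', '-46 days': 1996-06-26 → 1995-04-25.
1995-04-25 is a Tuesday; with Sunday=0 that is 2.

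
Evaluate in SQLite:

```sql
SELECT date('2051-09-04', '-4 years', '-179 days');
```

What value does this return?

2047-03-09

Adding -4 years to 2051-09-04 gives 2047-09-04.
Applying '-179 days' to 2047-09-04: counting 179 days back gives 2047-03-09.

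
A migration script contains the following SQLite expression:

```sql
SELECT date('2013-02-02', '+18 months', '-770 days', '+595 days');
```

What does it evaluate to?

Adding +18 months to 2013-02-02 gives 2014-08-02.
Applying '-770 days' to 2014-08-02: counting 770 days back gives 2012-06-23.
Applying '+595 days' to 2012-06-23: counting 595 days forward gives 2014-02-08.

2014-02-08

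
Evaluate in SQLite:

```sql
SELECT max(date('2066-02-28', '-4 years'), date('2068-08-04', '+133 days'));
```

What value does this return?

date('2066-02-28', '-4 years') → 2062-02-28.
date('2068-08-04', '+133 days') → 2068-12-15.
Later of the two is 2068-12-15.

2068-12-15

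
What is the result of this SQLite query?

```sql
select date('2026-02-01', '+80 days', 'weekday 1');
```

2026-04-27

Applying '+80 days' to 2026-02-01: counting 80 days forward gives 2026-04-22.
`weekday 1` advances to the next Monday; 2026-04-22 is a Wednesday, so it moves forward to 2026-04-27.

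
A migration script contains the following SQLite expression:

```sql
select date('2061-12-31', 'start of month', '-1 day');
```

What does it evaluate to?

2061-11-30

`start of month` rewinds 2061-12-31 to 2061-12-01.
Going back 1 day from 2061-12-01 reaches 2061-11-30 (last day of November, 30 days).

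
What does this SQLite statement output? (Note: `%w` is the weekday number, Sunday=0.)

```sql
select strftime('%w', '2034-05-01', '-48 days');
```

First apply '-48 days': 2034-05-01 → 2034-03-14.
2034-03-14 is a Tuesday; with Sunday=0 that is 2.

2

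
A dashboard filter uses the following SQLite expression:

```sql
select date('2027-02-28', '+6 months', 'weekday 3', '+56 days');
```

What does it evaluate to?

2027-10-27

Adding +6 months to 2027-02-28 gives 2027-08-28.
`weekday 3` advances to the next Wednesday; 2027-08-28 is a Saturday, so it moves forward to 2027-09-01.
Applying '+56 days' to 2027-09-01: counting 56 days forward gives 2027-10-27.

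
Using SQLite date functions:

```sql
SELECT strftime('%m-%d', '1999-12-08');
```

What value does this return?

12-08

`%m-%d` extracts the month-day: 12-08.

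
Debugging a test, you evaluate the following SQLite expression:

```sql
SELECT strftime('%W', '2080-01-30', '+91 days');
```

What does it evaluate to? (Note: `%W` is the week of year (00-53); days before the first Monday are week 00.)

First apply '+91 days': 2080-01-30 → 2080-04-30.
2080-04-30 is a Tuesday. SQLite's %W counts Mondays since the year started; the result is 18.

18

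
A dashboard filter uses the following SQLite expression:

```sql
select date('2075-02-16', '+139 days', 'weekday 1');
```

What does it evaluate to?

Applying '+139 days' to 2075-02-16: counting 139 days forward gives 2075-07-05.
`weekday 1` advances to the next Monday; 2075-07-05 is a Friday, so it moves forward to 2075-07-08.

2075-07-08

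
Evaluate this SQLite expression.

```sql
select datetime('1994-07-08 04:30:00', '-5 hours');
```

-5 hours from 1994-07-08 04:30:00 is 1994-07-07 23:30:00 (crosses midnight).

1994-07-07 23:30:00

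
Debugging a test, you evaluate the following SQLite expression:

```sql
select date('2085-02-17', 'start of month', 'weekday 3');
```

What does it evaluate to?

`start of month` rewinds 2085-02-17 to 2085-02-01.
`weekday 3` advances to the next Wednesday; 2085-02-01 is a Thursday, so it moves forward to 2085-02-07.

2085-02-07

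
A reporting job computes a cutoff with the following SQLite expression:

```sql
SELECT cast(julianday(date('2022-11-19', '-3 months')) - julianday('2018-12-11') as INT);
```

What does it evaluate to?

1347

Adding -3 months to 2022-11-19 gives 2022-08-19.
20 days remain in December 2018 after the 11th (31 − 11).
Full months from January 2019 through July 2022 contribute their day counts.
Then 19 days into August 2022.
Total: 20 + 31 + 28 + 31 + 30 + 31 + 30 + 31 + 31 + 30 + 31 + 30 + 31 + 31 + 29 + 31 + 30 + 31 + 30 + 31 + 31 + 30 + 31 + 30 + 31 + 31 + 28 + 31 + 30 + 31 + 30 + 31 + 31 + 30 + 31 + 30 + 31 + 31 + 28 + 31 + 30 + 31 + 30 + 31 + 19 = 1347.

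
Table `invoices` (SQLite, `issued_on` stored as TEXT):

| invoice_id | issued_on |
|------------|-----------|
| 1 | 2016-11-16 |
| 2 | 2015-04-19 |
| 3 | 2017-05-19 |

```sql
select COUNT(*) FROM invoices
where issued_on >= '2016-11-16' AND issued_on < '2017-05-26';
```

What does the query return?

2

Rows in [2016-11-16, 2017-05-26): 2016-11-16, 2017-05-19 → 2 rows.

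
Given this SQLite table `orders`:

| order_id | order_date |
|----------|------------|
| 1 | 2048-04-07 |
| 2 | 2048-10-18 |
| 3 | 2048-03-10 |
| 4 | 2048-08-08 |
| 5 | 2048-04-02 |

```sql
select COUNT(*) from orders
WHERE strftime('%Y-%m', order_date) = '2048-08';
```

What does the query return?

1

Rows with year-month 2048-08: 2048-08-08 → 1.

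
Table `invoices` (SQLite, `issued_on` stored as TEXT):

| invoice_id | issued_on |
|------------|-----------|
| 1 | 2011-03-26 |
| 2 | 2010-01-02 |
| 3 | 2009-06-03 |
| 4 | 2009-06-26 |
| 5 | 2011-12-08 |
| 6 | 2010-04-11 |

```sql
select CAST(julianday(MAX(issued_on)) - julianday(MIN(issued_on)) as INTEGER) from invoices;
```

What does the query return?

MIN = 2009-06-03, MAX = 2011-12-08.
27 days remain in June 2009 after the 3rd (30 − 3).
Full months from July 2009 through November 2011 contribute their day counts.
Then 8 days into December 2011.
Total: 27 + 31 + 31 + 30 + 31 + 30 + 31 + 31 + 28 + 31 + 30 + 31 + 30 + 31 + 31 + 30 + 31 + 30 + 31 + 31 + 28 + 31 + 30 + 31 + 30 + 31 + 31 + 30 + 31 + 30 + 8 = 918.

918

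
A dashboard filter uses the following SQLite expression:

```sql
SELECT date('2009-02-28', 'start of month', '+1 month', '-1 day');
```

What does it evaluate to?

`start of month` rewinds 2009-02-28 to 2009-02-01.
Adding +1 month to 2009-02-01 gives 2009-03-01.
Going back 1 day from 2009-03-01 reaches 2009-02-28 (last day of February, 28 days).

2009-02-28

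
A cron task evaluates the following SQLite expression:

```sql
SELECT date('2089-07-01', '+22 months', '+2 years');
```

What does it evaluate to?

Adding +22 months to 2089-07-01 gives 2091-05-01.
Adding +2 years to 2091-05-01 gives 2093-05-01.

2093-05-01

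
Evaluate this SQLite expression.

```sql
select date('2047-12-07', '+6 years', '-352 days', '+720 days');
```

2054-12-10

Adding +6 years to 2047-12-07 gives 2053-12-07.
Applying '-352 days' to 2053-12-07: counting 352 days back gives 2052-12-20.
Applying '+720 days' to 2052-12-20: counting 720 days forward gives 2054-12-10.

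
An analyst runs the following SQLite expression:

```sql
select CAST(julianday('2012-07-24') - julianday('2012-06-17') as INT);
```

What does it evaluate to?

13 days remain in June 2012 after the 17th (30 − 17).
Then 24 days into July 2012.
Total: 13 + 24 = 37.

37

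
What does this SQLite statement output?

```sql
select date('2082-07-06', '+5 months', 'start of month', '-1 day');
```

2082-11-30

Adding +5 months to 2082-07-06 gives 2082-12-06.
`start of month` rewinds 2082-12-06 to 2082-12-01.
Going back 1 day from 2082-12-01 reaches 2082-11-30 (last day of November, 30 days).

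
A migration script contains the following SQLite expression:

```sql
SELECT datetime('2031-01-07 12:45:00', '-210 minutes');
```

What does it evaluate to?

2031-01-07 09:15:00

210 minutes = 3h 30m; -210 minutes from 2031-01-07 12:45:00 is 2031-01-07 09:15:00.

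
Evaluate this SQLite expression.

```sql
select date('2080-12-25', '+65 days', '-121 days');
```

Applying '+65 days' to 2080-12-25: counting 65 days forward gives 2081-02-28.
Applying '-121 days' to 2081-02-28: counting 121 days back gives 2080-10-30.

2080-10-30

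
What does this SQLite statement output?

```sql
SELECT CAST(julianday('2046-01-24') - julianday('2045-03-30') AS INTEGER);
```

1 day remains in March 2045 after the 30th (31 − 30).
Full months from April 2045 through December 2045 contribute their day counts.
Then 24 days into January 2046.
Total: 1 + 30 + 31 + 30 + 31 + 31 + 30 + 31 + 30 + 31 + 24 = 300.

300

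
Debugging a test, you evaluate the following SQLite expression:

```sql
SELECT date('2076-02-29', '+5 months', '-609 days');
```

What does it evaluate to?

2074-11-28

Adding +5 months to 2076-02-29 gives 2076-07-29.
Applying '-609 days' to 2076-07-29: counting 609 days back gives 2074-11-28.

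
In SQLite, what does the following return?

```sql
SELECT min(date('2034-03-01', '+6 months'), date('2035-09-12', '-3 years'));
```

date('2034-03-01', '+6 months') → 2034-09-01.
date('2035-09-12', '-3 years') → 2032-09-12.
Earlier of the two is 2032-09-12.

2032-09-12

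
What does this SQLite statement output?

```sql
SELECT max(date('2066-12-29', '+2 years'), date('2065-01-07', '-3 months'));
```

2068-12-29

date('2066-12-29', '+2 years') → 2068-12-29.
date('2065-01-07', '-3 months') → 2064-10-07.
Later of the two is 2068-12-29.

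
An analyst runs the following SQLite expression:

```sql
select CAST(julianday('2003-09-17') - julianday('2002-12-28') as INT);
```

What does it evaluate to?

263

3 days remain in December 2002 after the 28th (31 − 28).
Full months from January 2003 through August 2003 contribute their day counts.
Then 17 days into September 2003.
Total: 3 + 31 + 28 + 31 + 30 + 31 + 30 + 31 + 31 + 17 = 263.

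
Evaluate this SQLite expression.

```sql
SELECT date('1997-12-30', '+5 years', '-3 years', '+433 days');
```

2001-03-07

Adding +5 years to 1997-12-30 gives 2002-12-30.
Adding -3 years to 2002-12-30 gives 1999-12-30.
Applying '+433 days' to 1999-12-30: counting 433 days forward gives 2001-03-07.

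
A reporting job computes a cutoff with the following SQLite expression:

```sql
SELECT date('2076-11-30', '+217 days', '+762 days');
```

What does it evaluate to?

2079-08-06

Applying '+217 days' to 2076-11-30: counting 217 days forward gives 2077-07-05.
Applying '+762 days' to 2077-07-05: counting 762 days forward gives 2079-08-06.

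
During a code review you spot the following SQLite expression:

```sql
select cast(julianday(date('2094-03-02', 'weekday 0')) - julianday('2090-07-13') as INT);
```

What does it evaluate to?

1333

`weekday 0` advances to the next Sunday; 2094-03-02 is a Tuesday, so it moves forward to 2094-03-07.
18 days remain in July 2090 after the 13th (31 − 13).
Full months from August 2090 through February 2094 contribute their day counts.
Then 7 days into March 2094.
Total: 18 + 31 + 30 + 31 + 30 + 31 + 31 + 28 + 31 + 30 + 31 + 30 + 31 + 31 + 30 + 31 + 30 + 31 + 31 + 29 + 31 + 30 + 31 + 30 + 31 + 31 + 30 + 31 + 30 + 31 + 31 + 28 + 31 + 30 + 31 + 30 + 31 + 31 + 30 + 31 + 30 + 31 + 31 + 28 + 7 = 1333.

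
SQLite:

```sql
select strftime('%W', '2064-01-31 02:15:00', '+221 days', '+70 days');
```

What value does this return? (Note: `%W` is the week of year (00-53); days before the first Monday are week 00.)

46

First apply '+221 days', '+70 days': 2064-01-31 02:15:00 → 2064-11-17 02:15:00.
2064-11-17 is a Monday. SQLite's %W counts Mondays since the year started; the result is 46.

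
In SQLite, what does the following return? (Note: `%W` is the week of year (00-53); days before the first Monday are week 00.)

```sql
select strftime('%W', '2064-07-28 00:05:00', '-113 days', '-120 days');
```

49

First apply '-113 days', '-120 days': 2064-07-28 00:05:00 → 2063-12-08 00:05:00.
2063-12-08 is a Saturday. SQLite's %W counts Mondays since the year started; the result is 49.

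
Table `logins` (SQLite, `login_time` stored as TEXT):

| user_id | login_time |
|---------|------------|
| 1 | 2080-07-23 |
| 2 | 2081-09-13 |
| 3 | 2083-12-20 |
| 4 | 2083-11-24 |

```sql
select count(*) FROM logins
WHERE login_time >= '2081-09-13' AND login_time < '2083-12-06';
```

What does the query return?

2

Rows in [2081-09-13, 2083-12-06): 2081-09-13, 2083-11-24 → 2 rows.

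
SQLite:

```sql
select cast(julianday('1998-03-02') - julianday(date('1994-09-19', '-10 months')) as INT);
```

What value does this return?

1564

Adding -10 months to 1994-09-19 gives 1993-11-19.
11 days remain in November 1993 after the 19th (30 − 19).
Full months from December 1993 through February 1998 contribute their day counts.
Then 2 days into March 1998.
Total: 11 + 31 + 31 + 28 + 31 + 30 + 31 + 30 + 31 + 31 + 30 + 31 + 30 + 31 + 31 + 28 + 31 + 30 + 31 + 30 + 31 + 31 + 30 + 31 + 30 + 31 + 31 + 29 + 31 + 30 + 31 + 30 + 31 + 31 + 30 + 31 + 30 + 31 + 31 + 28 + 31 + 30 + 31 + 30 + 31 + 31 + 30 + 31 + 30 + 31 + 31 + 28 + 2 = 1564.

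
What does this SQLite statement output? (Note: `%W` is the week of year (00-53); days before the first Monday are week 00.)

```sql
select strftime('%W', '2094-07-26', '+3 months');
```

First apply '+3 months': 2094-07-26 → 2094-10-26.
2094-10-26 is a Tuesday. SQLite's %W counts Mondays since the year started; the result is 43.

43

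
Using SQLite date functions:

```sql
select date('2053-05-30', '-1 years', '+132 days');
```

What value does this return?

Adding -1 year to 2053-05-30 gives 2052-05-30.
Applying '+132 days' to 2052-05-30: counting 132 days forward gives 2052-10-09.

2052-10-09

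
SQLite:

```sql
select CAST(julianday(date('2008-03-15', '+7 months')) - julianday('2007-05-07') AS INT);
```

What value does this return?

Adding +7 months to 2008-03-15 gives 2008-10-15.
24 days remain in May 2007 after the 7th (31 − 7).
Full months from June 2007 through September 2008 contribute their day counts.
Then 15 days into October 2008.
Total: 24 + 30 + 31 + 31 + 30 + 31 + 30 + 31 + 31 + 29 + 31 + 30 + 31 + 30 + 31 + 31 + 30 + 15 = 527.

527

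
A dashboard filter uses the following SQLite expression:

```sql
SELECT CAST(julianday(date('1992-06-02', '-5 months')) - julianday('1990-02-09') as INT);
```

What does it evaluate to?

Adding -5 months to 1992-06-02 gives 1992-01-02.
19 days remain in February 1990 after the 9th (28 − 9).
Full months from March 1990 through December 1991 contribute their day counts.
Then 2 days into January 1992.
Total: 19 + 31 + 30 + 31 + 30 + 31 + 31 + 30 + 31 + 30 + 31 + 31 + 28 + 31 + 30 + 31 + 30 + 31 + 31 + 30 + 31 + 30 + 31 + 2 = 692.

692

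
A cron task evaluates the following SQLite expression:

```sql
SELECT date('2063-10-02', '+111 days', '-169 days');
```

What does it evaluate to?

Applying '+111 days' to 2063-10-02: counting 111 days forward gives 2064-01-21.
Applying '-169 days' to 2064-01-21: counting 169 days back gives 2063-08-05.

2063-08-05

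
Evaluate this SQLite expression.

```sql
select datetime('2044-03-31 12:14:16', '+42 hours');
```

2044-04-02 06:14:16

+42 hours from 2044-03-31 12:14:16 is 2044-04-02 06:14:16 (crosses midnight).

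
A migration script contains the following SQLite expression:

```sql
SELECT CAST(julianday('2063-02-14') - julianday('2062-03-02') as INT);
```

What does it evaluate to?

349

29 days remain in March 2062 after the 2nd (31 − 2).
Full months from April 2062 through January 2063 contribute their day counts.
Then 14 days into February 2063.
Total: 29 + 30 + 31 + 30 + 31 + 31 + 30 + 31 + 30 + 31 + 31 + 14 = 349.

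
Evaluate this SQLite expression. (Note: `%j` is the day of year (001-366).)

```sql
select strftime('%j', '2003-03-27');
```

Day-of-year for 2003-03-27: days since 2003-01-01 inclusive = 86, zero-padded to 086.

086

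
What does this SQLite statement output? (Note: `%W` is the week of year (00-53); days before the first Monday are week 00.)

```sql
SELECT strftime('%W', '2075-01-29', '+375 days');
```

05

First apply '+375 days': 2075-01-29 → 2076-02-08.
2076-02-08 is a Saturday. SQLite's %W counts Mondays since the year started; the result is 05.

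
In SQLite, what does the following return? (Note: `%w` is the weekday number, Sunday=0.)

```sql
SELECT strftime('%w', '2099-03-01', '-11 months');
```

First apply '-11 months': 2099-03-01 → 2098-04-01.
2098-04-01 is a Tuesday; with Sunday=0 that is 2.

2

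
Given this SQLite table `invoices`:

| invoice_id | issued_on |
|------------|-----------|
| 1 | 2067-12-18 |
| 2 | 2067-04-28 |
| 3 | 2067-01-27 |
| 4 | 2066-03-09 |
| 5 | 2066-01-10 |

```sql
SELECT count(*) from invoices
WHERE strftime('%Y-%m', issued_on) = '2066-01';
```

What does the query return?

Rows with year-month 2066-01: 2066-01-10 → 1.

1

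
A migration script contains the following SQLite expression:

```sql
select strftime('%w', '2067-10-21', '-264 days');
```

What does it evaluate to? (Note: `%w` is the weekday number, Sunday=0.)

0

First apply '-264 days': 2067-10-21 → 2067-01-30.
2067-01-30 is a Sunday; with Sunday=0 that is 0.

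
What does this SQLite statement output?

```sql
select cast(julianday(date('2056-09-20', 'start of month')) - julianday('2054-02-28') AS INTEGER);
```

916

`start of month` rewinds 2056-09-20 to 2056-09-01.
0 days remain in February 2054 after the 28th (28 − 28).
Full months from March 2054 through August 2056 contribute their day counts.
Then 1 day into September 2056.
Total: 0 + 31 + 30 + 31 + 30 + 31 + 31 + 30 + 31 + 30 + 31 + 31 + 28 + 31 + 30 + 31 + 30 + 31 + 31 + 30 + 31 + 30 + 31 + 31 + 29 + 31 + 30 + 31 + 30 + 31 + 31 + 1 = 916.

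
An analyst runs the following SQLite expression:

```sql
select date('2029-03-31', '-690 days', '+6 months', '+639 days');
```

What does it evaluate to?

2029-08-11

Applying '-690 days' to 2029-03-31: counting 690 days back gives 2027-05-11.
Adding +6 months to 2027-05-11 gives 2027-11-11.
Applying '+639 days' to 2027-11-11: counting 639 days forward gives 2029-08-11.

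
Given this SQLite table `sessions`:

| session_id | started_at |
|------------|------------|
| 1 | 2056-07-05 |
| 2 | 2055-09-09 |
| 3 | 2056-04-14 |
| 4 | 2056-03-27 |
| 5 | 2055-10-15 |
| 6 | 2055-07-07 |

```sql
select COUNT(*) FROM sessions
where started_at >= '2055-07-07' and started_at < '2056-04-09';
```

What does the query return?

4

Rows in [2055-07-07, 2056-04-09): 2055-09-09, 2056-03-27, 2055-10-15, 2055-07-07 → 4 rows.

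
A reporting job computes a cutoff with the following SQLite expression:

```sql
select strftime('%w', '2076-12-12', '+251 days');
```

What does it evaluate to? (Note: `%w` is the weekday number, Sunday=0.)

5

First apply '+251 days': 2076-12-12 → 2077-08-20.
2077-08-20 is a Friday; with Sunday=0 that is 5.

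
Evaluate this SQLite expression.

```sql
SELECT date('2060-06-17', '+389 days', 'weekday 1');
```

Applying '+389 days' to 2060-06-17: counting 389 days forward gives 2061-07-11.
`weekday 1` advances to the next Monday; 2061-07-11 is already a Monday, so it stays at 2061-07-11.

2061-07-11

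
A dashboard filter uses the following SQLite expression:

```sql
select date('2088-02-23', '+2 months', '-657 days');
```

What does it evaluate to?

2086-07-06

Adding +2 months to 2088-02-23 gives 2088-04-23.
Applying '-657 days' to 2088-04-23: counting 657 days back gives 2086-07-06.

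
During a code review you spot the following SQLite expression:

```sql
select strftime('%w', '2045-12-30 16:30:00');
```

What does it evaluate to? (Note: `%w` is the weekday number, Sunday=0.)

6

2045-12-30 is a Saturday; with Sunday=0 that is 6.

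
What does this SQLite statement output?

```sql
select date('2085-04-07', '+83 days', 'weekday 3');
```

Applying '+83 days' to 2085-04-07: counting 83 days forward gives 2085-06-29.
`weekday 3` advances to the next Wednesday; 2085-06-29 is a Friday, so it moves forward to 2085-07-04.

2085-07-04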